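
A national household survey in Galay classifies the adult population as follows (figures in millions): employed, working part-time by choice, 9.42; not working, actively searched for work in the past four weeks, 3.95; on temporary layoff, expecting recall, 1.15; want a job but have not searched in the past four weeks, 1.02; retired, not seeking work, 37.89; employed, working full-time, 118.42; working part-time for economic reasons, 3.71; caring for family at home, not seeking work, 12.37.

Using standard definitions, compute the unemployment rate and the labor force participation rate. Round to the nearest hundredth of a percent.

Unemployment rate ≈ 3.73%; labor force participation rate ≈ 72.71%.

Employed = 9.42 + 118.42 + 3.71 = 131.55 million (anyone who worked, including part-time for economic reasons, counts as employed).
Unemployed = 3.95 + 1.15 = 5.10 million (jobless and actively searching, or on temporary layoff).
Labor force = 131.55 + 5.10 = 136.65 million.
Not in labor force = 1.02 + 37.89 + 12.37 = 51.28 million (those not working and not actively searching are outside the labor force — including those who want a job but have given up searching).
Civilian working-age population = 136.65 + 51.28 = 187.93 million.
Unemployment rate = 5.10 / 136.65 = 3.73%.
Labor force participation rate = 136.65 / 187.93 = 72.71%.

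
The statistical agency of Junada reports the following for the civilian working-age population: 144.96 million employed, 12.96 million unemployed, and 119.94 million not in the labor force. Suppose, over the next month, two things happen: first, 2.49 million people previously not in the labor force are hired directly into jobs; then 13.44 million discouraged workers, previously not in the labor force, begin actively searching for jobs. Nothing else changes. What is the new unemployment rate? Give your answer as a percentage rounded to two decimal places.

Initially, labor force = 144.96 + 12.96 = 157.92 million, so u = 12.96/157.92 = 8.21%.
After the first change, employed and labor force both rise by 2.49; unemployed unchanged → E = 147.45, U = 12.96, labor force = 160.41 million.
After the second change, unemployed and labor force both rise by 13.44 → E = 147.45, U = 26.40, labor force = 173.85 million.
New unemployment rate = 26.40 / 173.85 = 15.19%.

New unemployment rate ≈ 15.19%.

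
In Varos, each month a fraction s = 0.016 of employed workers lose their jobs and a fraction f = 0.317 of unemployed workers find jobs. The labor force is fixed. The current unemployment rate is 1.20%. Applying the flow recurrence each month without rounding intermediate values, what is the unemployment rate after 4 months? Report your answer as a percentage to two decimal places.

Unemployment rate after four months ≈ 4.09%.

With a fixed labor force, u_{t+1} = u_t + s·(1−u_t) − f·u_t = u_t·(1−s−f) + s.
Here 1−s−f = 0.667 and s = 0.016.
u_1 = 0.012000 × 0.667 + 0.016 = 0.024004.
u_2 = 0.024004 × 0.667 + 0.016 = 0.032011.
u_3 = 0.032011 × 0.667 + 0.016 = 0.037351.
u_4 = 0.037351 × 0.667 + 0.016 = 0.040913.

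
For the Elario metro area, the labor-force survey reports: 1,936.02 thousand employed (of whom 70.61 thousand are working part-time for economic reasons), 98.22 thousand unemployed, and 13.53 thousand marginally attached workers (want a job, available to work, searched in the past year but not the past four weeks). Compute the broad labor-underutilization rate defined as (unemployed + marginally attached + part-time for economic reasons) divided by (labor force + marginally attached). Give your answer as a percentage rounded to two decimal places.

Broad underutilization rate ≈ 8.91%.

Labor force = 1,936.02 + 98.22 = 2,034.24 thousand.
Numerator = 98.22 + 13.53 + 70.61 = 182.36 thousand.
Denominator = 2,034.24 + 13.53 = 2,047.77 thousand.
Broad rate = 182.36 / 2,047.77 = 8.91%.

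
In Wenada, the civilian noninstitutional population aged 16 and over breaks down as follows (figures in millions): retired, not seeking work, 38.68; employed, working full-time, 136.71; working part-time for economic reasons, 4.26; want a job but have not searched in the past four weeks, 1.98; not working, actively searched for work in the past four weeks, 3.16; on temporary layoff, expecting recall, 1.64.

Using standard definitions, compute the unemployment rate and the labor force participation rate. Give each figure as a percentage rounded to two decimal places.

Employed = 136.71 + 4.26 = 140.97 million (anyone who worked, including part-time for economic reasons, counts as employed).
Unemployed = 3.16 + 1.64 = 4.80 million (jobless and actively searching, or on temporary layoff).
Labor force = 140.97 + 4.80 = 145.77 million.
Not in labor force = 38.68 + 1.98 = 40.66 million (those not working and not actively searching are outside the labor force — including those who want a job but have given up searching).
Civilian working-age population = 145.77 + 40.66 = 186.43 million.
Unemployment rate = 4.80 / 145.77 = 3.29%.
Labor force participation rate = 145.77 / 186.43 = 78.19%.

Unemployment rate ≈ 3.29%; labor force participation rate ≈ 78.19%.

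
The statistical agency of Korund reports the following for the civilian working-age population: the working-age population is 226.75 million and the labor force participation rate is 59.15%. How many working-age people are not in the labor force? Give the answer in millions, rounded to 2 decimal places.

Share not in the labor force = 1 − 0.5915 = 0.4085.
Not in labor force = 0.4085 × 226.75 ≈ 92.63 million.

About 92.63 million are not in the labor force.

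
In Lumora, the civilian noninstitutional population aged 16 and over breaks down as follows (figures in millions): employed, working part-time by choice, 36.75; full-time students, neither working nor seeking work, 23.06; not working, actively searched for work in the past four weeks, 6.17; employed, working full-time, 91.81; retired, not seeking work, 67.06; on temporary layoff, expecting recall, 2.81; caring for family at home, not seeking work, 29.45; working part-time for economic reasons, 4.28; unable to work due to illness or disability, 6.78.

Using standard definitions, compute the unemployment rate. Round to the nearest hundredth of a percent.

Unemployment rate ≈ 6.33%.

Employed = 36.75 + 91.81 + 4.28 = 132.84 million (anyone who worked, including part-time for economic reasons, counts as employed).
Unemployed = 6.17 + 2.81 = 8.98 million (jobless and actively searching, or on temporary layoff).
Labor force = 132.84 + 8.98 = 141.82 million.
Unemployment rate = 8.98 / 141.82 = 6.33%.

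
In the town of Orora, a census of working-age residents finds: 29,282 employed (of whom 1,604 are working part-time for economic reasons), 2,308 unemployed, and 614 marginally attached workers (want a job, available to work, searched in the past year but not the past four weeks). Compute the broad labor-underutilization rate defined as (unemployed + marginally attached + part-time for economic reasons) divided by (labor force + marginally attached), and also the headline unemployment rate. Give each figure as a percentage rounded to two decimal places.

Broad underutilization rate ≈ 14.05%; headline unemployment rate ≈ 7.31%.

Labor force = 29,282 + 2,308 = 31,590.
Numerator = 2,308 + 614 + 1,604 = 4,526.
Denominator = 31,590 + 614 = 32,204.
Broad rate = 4,526 / 32,204 = 14.05%.
Headline unemployment rate = 2,308 / 31,590 = 7.31%.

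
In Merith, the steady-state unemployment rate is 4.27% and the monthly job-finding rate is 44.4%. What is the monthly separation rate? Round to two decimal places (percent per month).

Separation rate ≈ 1.98% per month.

From u* = s/(s+f): s = u·f/(1−u).
s = 0.0427 × 44.4 / (1 − 0.0427) = 1.8959 / 0.9573 ≈ 1.98% per month.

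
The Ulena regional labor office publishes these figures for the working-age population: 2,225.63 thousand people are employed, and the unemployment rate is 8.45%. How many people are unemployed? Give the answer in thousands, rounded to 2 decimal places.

About 205.42 thousand are unemployed.

Let U be the number unemployed. The labor force is E + U, and U/(E+U) = 0.0845.
So U = 0.0845 × 2,225.63 / (1 − 0.0845) = 188.0657 / 0.9155 ≈ 205.42 thousand.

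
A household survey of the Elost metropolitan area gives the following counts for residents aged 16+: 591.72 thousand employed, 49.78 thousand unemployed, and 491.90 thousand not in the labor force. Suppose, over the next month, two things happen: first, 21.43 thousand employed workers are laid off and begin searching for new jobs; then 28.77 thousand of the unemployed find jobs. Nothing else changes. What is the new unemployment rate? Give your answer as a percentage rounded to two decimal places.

Initially, labor force = 591.72 + 49.78 = 641.50 thousand, so u = 49.78/641.50 = 7.76%.
After the first change, employed falls and unemployed rises by 21.43; labor force unchanged → E = 570.29, U = 71.21, labor force = 641.50 thousand.
After the second change, unemployed falls and employed rises by 28.77; labor force unchanged → E = 599.06, U = 42.44, labor force = 641.50 thousand.
New unemployment rate = 42.44 / 641.50 = 6.62%.

New unemployment rate ≈ 6.62%.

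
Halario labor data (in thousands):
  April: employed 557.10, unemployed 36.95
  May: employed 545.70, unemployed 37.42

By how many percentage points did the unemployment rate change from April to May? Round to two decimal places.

April: labor force = 557.10 + 36.95 = 594.05; u = 36.95/594.05 = 6.22%.
May: labor force = 545.70 + 37.42 = 583.12; u = 37.42/583.12 = 6.42%.
Change = 6.42% − 6.22% = +0.20 pp.

The unemployment rate changed by +0.20 percentage points.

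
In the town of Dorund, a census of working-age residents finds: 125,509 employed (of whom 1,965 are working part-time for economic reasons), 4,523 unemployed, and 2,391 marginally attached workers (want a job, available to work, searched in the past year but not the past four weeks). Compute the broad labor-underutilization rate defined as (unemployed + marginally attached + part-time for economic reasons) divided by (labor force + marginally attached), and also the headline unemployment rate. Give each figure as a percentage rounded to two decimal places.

Labor force = 125,509 + 4,523 = 130,032.
Numerator = 4,523 + 2,391 + 1,965 = 8,879.
Denominator = 130,032 + 2,391 = 132,423.
Broad rate = 8,879 / 132,423 = 6.71%.
Headline unemployment rate = 4,523 / 130,032 = 3.48%.

Broad underutilization rate ≈ 6.71%; headline unemployment rate ≈ 3.48%.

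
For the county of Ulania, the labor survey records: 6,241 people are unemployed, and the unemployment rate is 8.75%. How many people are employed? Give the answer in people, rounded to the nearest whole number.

About 65,085 are employed.

Labor force = U / u = 6,241 / 0.0875 ≈ 71,326.
Employed = labor force − unemployed = 71,326 − 6,241 = 65,085.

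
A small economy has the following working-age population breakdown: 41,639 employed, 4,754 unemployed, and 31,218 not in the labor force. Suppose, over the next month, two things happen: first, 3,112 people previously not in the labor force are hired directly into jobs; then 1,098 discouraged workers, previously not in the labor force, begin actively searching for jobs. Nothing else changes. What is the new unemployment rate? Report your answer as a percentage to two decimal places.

Initially, labor force = 41,639 + 4,754 = 46,393, so u = 4,754/46,393 = 10.25%.
After the first change, employed and labor force both rise by 3,112; unemployed unchanged → E = 44,751, U = 4,754, labor force = 49,505.
After the second change, unemployed and labor force both rise by 1,098 → E = 44,751, U = 5,852, labor force = 50,603.
New unemployment rate = 5,852 / 50,603 = 11.56%.

New unemployment rate ≈ 11.56%.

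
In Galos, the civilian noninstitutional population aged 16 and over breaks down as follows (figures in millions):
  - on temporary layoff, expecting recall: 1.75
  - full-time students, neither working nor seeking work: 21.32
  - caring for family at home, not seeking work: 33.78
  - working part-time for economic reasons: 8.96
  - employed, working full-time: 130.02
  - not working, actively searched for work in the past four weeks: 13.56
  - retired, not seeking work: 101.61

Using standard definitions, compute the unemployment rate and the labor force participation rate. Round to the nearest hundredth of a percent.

Unemployment rate ≈ 9.92%; labor force participation rate ≈ 49.61%.

Employed = 8.96 + 130.02 = 138.98 million (anyone who worked, including part-time for economic reasons, counts as employed).
Unemployed = 1.75 + 13.56 = 15.31 million (jobless and actively searching, or on temporary layoff).
Labor force = 138.98 + 15.31 = 154.29 million.
Not in labor force = 21.32 + 33.78 + 101.61 = 156.71 million (those not working and not actively searching are outside the labor force).
Civilian working-age population = 154.29 + 156.71 = 311.00 million.
Unemployment rate = 15.31 / 154.29 = 9.92%.
Labor force participation rate = 154.29 / 311.00 = 49.61%.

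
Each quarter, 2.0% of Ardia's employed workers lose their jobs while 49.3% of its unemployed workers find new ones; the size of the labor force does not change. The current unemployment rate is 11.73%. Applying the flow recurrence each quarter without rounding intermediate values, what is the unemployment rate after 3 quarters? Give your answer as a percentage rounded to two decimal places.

Unemployment rate after three quarters ≈ 4.80%.

With a fixed labor force, u_{t+1} = u_t + s·(1−u_t) − f·u_t = u_t·(1−s−f) + s.
Here 1−s−f = 0.487 and s = 0.020.
u_1 = 0.117300 × 0.487 + 0.020 = 0.077125.
u_2 = 0.077125 × 0.487 + 0.020 = 0.057560.
u_3 = 0.057560 × 0.487 + 0.020 = 0.048032.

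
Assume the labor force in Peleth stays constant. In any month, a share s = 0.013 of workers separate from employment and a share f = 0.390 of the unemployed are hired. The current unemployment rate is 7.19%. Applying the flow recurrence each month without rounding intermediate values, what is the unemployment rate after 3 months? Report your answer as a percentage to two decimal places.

With a fixed labor force, u_{t+1} = u_t + s·(1−u_t) − f·u_t = u_t·(1−s−f) + s.
Here 1−s−f = 0.597 and s = 0.013.
u_1 = 0.071900 × 0.597 + 0.013 = 0.055924.
u_2 = 0.055924 × 0.597 + 0.013 = 0.046387.
u_3 = 0.046387 × 0.597 + 0.013 = 0.040693.

Unemployment rate after three months ≈ 4.07%.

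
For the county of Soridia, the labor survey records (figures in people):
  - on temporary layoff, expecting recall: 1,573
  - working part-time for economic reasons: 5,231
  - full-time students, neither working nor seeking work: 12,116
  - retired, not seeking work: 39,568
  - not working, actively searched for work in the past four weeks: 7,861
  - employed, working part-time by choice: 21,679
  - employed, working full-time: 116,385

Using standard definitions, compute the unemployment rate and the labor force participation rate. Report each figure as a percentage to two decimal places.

Unemployment rate ≈ 6.18%; labor force participation rate ≈ 74.72%.

Employed = 5,231 + 21,679 + 116,385 = 143,295 (anyone who worked, including part-time for economic reasons, counts as employed).
Unemployed = 1,573 + 7,861 = 9,434 (jobless and actively searching, or on temporary layoff).
Labor force = 143,295 + 9,434 = 152,729.
Not in labor force = 12,116 + 39,568 = 51,684 (those not working and not actively searching are outside the labor force).
Civilian working-age population = 152,729 + 51,684 = 204,413.
Unemployment rate = 9,434 / 152,729 = 6.18%.
Labor force participation rate = 152,729 / 204,413 = 74.72%.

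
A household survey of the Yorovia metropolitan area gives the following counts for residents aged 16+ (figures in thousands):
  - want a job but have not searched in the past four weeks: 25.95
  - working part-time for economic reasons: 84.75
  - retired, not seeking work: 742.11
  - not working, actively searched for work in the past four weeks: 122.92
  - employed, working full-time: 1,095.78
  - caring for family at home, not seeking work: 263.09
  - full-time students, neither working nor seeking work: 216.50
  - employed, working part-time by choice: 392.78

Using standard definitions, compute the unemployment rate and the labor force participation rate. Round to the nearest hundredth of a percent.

Unemployment rate ≈ 7.25%; labor force participation rate ≈ 57.62%.

Employed = 84.75 + 1,095.78 + 392.78 = 1,573.31 thousand (anyone who worked, including part-time for economic reasons, counts as employed).
Unemployed = 122.92 thousand.
Labor force = 1,573.31 + 122.92 = 1,696.23 thousand.
Not in labor force = 25.95 + 742.11 + 263.09 + 216.50 = 1,247.65 thousand (those not working and not actively searching are outside the labor force — including those who want a job but have given up searching).
Civilian working-age population = 1,696.23 + 1,247.65 = 2,943.88 thousand.
Unemployment rate = 122.92 / 1,696.23 = 7.25%.
Labor force participation rate = 1,696.23 / 2,943.88 = 57.62%.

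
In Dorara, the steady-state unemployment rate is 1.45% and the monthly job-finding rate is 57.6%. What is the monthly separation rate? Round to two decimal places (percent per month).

Separation rate ≈ 0.85% per month.

From u* = s/(s+f): s = u·f/(1−u).
s = 0.0145 × 57.6 / (1 − 0.0145) = 0.8352 / 0.9855 ≈ 0.85% per month.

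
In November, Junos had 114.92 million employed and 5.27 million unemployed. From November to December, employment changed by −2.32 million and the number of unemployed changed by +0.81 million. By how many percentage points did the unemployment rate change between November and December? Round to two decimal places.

November: labor force = 114.92 + 5.27 = 120.19; u = 5.27/120.19 = 4.38%.
December: labor force = 112.60 + 6.08 = 118.68; u = 6.08/118.68 = 5.12%.
Change = 5.12% − 4.38% = +0.74 pp.

The unemployment rate changed by +0.74 percentage points.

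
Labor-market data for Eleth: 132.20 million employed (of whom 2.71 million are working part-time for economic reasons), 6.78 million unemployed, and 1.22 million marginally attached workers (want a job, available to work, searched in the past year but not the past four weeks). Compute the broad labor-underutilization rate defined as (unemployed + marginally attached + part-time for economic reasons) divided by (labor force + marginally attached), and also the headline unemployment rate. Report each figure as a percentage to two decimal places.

Labor force = 132.20 + 6.78 = 138.98 million.
Numerator = 6.78 + 1.22 + 2.71 = 10.71 million.
Denominator = 138.98 + 1.22 = 140.20 million.
Broad rate = 10.71 / 140.20 = 7.64%.
Headline unemployment rate = 6.78 / 138.98 = 4.88%.

Broad underutilization rate ≈ 7.64%; headline unemployment rate ≈ 4.88%.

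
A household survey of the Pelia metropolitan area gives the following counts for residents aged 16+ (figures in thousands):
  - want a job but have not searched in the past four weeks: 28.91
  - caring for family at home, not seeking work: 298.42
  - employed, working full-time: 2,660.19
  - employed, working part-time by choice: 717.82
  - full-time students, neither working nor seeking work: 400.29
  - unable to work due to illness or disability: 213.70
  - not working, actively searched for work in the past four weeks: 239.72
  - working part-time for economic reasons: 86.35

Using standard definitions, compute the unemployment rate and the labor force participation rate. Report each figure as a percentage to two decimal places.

Employed = 2,660.19 + 717.82 + 86.35 = 3,464.36 thousand (anyone who worked, including part-time for economic reasons, counts as employed).
Unemployed = 239.72 thousand.
Labor force = 3,464.36 + 239.72 = 3,704.08 thousand.
Not in labor force = 28.91 + 298.42 + 400.29 + 213.70 = 941.32 thousand (those not working and not actively searching are outside the labor force — including those who want a job but have given up searching).
Civilian working-age population = 3,704.08 + 941.32 = 4,645.40 thousand.
Unemployment rate = 239.72 / 3,704.08 = 6.47%.
Labor force participation rate = 3,704.08 / 4,645.40 = 79.74%.

Unemployment rate ≈ 6.47%; labor force participation rate ≈ 79.74%.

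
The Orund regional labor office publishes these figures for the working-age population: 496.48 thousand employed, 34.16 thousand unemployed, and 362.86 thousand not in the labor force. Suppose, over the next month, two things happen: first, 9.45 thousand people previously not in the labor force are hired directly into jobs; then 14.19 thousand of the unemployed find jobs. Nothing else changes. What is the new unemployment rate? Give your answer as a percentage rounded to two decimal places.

Initially, labor force = 496.48 + 34.16 = 530.64 thousand, so u = 34.16/530.64 = 6.44%.
After the first change, employed and labor force both rise by 9.45; unemployed unchanged → E = 505.93, U = 34.16, labor force = 540.09 thousand.
After the second change, unemployed falls and employed rises by 14.19; labor force unchanged → E = 520.12, U = 19.97, labor force = 540.09 thousand.
New unemployment rate = 19.97 / 540.09 = 3.70%.

New unemployment rate ≈ 3.70%.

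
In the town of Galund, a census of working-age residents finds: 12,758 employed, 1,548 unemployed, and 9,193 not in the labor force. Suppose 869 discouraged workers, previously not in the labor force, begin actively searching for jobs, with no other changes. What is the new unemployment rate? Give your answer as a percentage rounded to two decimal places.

Initially, labor force = 12,758 + 1,548 = 14,306, so u = 1,548/14,306 = 10.82%.
After the change, unemployed and labor force both rise by 869 → E = 12,758, U = 2,417, labor force = 15,175.
New unemployment rate = 2,417 / 15,175 = 15.93%.

New unemployment rate ≈ 15.93%.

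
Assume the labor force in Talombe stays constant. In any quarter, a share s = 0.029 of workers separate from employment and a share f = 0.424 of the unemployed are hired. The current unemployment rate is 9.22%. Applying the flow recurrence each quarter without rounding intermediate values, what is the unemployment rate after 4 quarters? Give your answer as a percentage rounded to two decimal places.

Unemployment rate after four quarters ≈ 6.65%.

With a fixed labor force, u_{t+1} = u_t + s·(1−u_t) − f·u_t = u_t·(1−s−f) + s.
Here 1−s−f = 0.547 and s = 0.029.
u_1 = 0.092200 × 0.547 + 0.029 = 0.079433.
u_2 = 0.079433 × 0.547 + 0.029 = 0.072450.
u_3 = 0.072450 × 0.547 + 0.029 = 0.068630.
u_4 = 0.068630 × 0.547 + 0.029 = 0.066541.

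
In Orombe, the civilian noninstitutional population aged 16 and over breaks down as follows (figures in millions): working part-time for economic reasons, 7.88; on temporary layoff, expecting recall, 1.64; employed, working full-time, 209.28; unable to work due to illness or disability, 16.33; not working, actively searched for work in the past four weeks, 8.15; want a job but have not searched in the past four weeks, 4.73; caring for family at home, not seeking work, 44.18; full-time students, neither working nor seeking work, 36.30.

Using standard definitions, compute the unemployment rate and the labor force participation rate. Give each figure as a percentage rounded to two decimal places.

Unemployment rate ≈ 4.31%; labor force participation rate ≈ 69.09%.

Employed = 7.88 + 209.28 = 217.16 million (anyone who worked, including part-time for economic reasons, counts as employed).
Unemployed = 1.64 + 8.15 = 9.79 million (jobless and actively searching, or on temporary layoff).
Labor force = 217.16 + 9.79 = 226.95 million.
Not in labor force = 16.33 + 4.73 + 44.18 + 36.30 = 101.54 million (those not working and not actively searching are outside the labor force — including those who want a job but have given up searching).
Civilian working-age population = 226.95 + 101.54 = 328.49 million.
Unemployment rate = 9.79 / 226.95 = 4.31%.
Labor force participation rate = 226.95 / 328.49 = 69.09%.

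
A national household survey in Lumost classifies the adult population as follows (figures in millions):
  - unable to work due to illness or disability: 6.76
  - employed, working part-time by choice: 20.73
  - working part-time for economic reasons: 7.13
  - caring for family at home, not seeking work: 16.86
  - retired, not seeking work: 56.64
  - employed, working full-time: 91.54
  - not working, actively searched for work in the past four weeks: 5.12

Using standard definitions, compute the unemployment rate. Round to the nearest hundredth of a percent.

Unemployment rate ≈ 4.11%.

Employed = 20.73 + 7.13 + 91.54 = 119.40 million (anyone who worked, including part-time for economic reasons, counts as employed).
Unemployed = 5.12 million.
Labor force = 119.40 + 5.12 = 124.52 million.
Unemployment rate = 5.12 / 124.52 = 4.11%.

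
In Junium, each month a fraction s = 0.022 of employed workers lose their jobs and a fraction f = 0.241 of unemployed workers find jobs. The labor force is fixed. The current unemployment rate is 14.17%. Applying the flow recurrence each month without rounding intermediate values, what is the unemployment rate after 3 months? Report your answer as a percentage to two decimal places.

With a fixed labor force, u_{t+1} = u_t + s·(1−u_t) − f·u_t = u_t·(1−s−f) + s.
Here 1−s−f = 0.737 and s = 0.022.
u_1 = 0.141700 × 0.737 + 0.022 = 0.126433.
u_2 = 0.126433 × 0.737 + 0.022 = 0.115181.
u_3 = 0.115181 × 0.737 + 0.022 = 0.106888.

Unemployment rate after three months ≈ 10.69%.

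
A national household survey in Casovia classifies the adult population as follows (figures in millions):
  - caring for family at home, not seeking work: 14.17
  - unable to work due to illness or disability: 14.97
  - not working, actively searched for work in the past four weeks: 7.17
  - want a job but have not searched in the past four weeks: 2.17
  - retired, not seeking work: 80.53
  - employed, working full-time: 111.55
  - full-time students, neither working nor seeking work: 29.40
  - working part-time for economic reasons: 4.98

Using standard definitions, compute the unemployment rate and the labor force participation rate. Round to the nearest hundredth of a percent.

Unemployment rate ≈ 5.80%; labor force participation rate ≈ 46.69%.

Employed = 111.55 + 4.98 = 116.53 million (anyone who worked, including part-time for economic reasons, counts as employed).
Unemployed = 7.17 million.
Labor force = 116.53 + 7.17 = 123.70 million.
Not in labor force = 14.17 + 14.97 + 2.17 + 80.53 + 29.40 = 141.24 million (those not working and not actively searching are outside the labor force — including those who want a job but have given up searching).
Civilian working-age population = 123.70 + 141.24 = 264.94 million.
Unemployment rate = 7.17 / 123.70 = 5.80%.
Labor force participation rate = 123.70 / 264.94 = 46.69%.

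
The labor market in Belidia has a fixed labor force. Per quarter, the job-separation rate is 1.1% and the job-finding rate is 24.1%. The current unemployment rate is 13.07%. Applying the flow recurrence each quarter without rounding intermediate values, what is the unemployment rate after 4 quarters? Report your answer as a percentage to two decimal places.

With a fixed labor force, u_{t+1} = u_t + s·(1−u_t) − f·u_t = u_t·(1−s−f) + s.
Here 1−s−f = 0.748 and s = 0.011.
u_1 = 0.130700 × 0.748 + 0.011 = 0.108764.
u_2 = 0.108764 × 0.748 + 0.011 = 0.092355.
u_3 = 0.092355 × 0.748 + 0.011 = 0.080082.
u_4 = 0.080082 × 0.748 + 0.011 = 0.070901.

Unemployment rate after four quarters ≈ 7.09%.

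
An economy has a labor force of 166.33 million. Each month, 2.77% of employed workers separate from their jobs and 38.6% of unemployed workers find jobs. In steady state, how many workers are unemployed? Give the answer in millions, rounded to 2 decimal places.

About 11.14 million are unemployed in steady state.

Steady-state unemployment rate u* = s/(s+f) = 2.77/(2.77+38.6) = 0.066957.
Unemployed = u* × labor force = 0.066957 × 166.33 ≈ 11.14 million.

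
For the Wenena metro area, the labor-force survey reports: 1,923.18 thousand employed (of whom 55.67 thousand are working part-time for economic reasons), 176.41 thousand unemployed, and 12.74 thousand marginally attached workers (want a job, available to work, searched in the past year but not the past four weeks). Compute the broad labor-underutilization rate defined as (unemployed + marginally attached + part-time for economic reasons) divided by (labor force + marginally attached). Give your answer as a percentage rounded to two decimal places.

Labor force = 1,923.18 + 176.41 = 2,099.59 thousand.
Numerator = 176.41 + 12.74 + 55.67 = 244.82 thousand.
Denominator = 2,099.59 + 12.74 = 2,112.33 thousand.
Broad rate = 244.82 / 2,112.33 = 11.59%.

Broad underutilization rate ≈ 11.59%.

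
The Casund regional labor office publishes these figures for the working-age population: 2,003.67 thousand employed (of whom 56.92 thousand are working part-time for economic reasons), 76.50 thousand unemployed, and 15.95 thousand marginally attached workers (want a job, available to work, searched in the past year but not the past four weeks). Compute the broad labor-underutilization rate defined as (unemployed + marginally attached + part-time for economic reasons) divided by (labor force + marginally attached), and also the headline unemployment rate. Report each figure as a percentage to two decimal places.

Broad underutilization rate ≈ 7.13%; headline unemployment rate ≈ 3.68%.

Labor force = 2,003.67 + 76.50 = 2,080.17 thousand.
Numerator = 76.50 + 15.95 + 56.92 = 149.37 thousand.
Denominator = 2,080.17 + 15.95 = 2,096.12 thousand.
Broad rate = 149.37 / 2,096.12 = 7.13%.
Headline unemployment rate = 76.50 / 2,080.17 = 3.68%.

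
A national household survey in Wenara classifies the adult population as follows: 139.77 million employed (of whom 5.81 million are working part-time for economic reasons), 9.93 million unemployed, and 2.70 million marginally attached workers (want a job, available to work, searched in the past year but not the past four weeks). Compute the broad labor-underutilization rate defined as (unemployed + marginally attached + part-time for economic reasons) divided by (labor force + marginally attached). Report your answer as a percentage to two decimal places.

Broad underutilization rate ≈ 12.10%.

Labor force = 139.77 + 9.93 = 149.70 million.
Numerator = 9.93 + 2.70 + 5.81 = 18.44 million.
Denominator = 149.70 + 2.70 = 152.40 million.
Broad rate = 18.44 / 152.40 = 12.10%.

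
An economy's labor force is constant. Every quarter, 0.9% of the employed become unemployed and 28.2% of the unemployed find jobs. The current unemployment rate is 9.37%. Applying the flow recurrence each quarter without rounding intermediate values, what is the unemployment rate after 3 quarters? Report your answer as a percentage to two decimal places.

With a fixed labor force, u_{t+1} = u_t + s·(1−u_t) − f·u_t = u_t·(1−s−f) + s.
Here 1−s−f = 0.709 and s = 0.009.
u_1 = 0.093700 × 0.709 + 0.009 = 0.075433.
u_2 = 0.075433 × 0.709 + 0.009 = 0.062482.
u_3 = 0.062482 × 0.709 + 0.009 = 0.053300.

Unemployment rate after three quarters ≈ 5.33%.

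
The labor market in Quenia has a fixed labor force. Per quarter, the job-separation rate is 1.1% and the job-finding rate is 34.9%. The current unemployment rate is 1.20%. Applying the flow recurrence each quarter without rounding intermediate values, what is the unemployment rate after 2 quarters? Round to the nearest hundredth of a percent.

Unemployment rate after two quarters ≈ 2.30%.

With a fixed labor force, u_{t+1} = u_t + s·(1−u_t) − f·u_t = u_t·(1−s−f) + s.
Here 1−s−f = 0.640 and s = 0.011.
u_1 = 0.012000 × 0.640 + 0.011 = 0.018680.
u_2 = 0.018680 × 0.640 + 0.011 = 0.022955.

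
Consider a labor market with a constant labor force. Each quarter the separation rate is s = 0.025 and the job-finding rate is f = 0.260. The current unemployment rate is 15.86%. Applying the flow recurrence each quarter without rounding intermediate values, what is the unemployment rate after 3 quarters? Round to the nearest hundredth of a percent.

Unemployment rate after three quarters ≈ 11.36%.

With a fixed labor force, u_{t+1} = u_t + s·(1−u_t) − f·u_t = u_t·(1−s−f) + s.
Here 1−s−f = 0.715 and s = 0.025.
u_1 = 0.158600 × 0.715 + 0.025 = 0.138399.
u_2 = 0.138399 × 0.715 + 0.025 = 0.123955.
u_3 = 0.123955 × 0.715 + 0.025 = 0.113628.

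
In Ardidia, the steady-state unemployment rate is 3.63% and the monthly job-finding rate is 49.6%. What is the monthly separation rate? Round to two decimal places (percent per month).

Separation rate ≈ 1.87% per month.

From u* = s/(s+f): s = u·f/(1−u).
s = 0.0363 × 49.6 / (1 − 0.0363) = 1.8005 / 0.9637 ≈ 1.87% per month.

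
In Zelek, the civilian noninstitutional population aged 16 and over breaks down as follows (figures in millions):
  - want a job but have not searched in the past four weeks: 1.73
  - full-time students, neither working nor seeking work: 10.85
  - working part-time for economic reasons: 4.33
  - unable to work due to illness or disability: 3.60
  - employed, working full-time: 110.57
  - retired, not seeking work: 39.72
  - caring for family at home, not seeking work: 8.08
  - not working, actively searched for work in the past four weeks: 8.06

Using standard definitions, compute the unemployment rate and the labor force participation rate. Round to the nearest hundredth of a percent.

Unemployment rate ≈ 6.55%; labor force participation rate ≈ 65.78%.

Employed = 4.33 + 110.57 = 114.90 million (anyone who worked, including part-time for economic reasons, counts as employed).
Unemployed = 8.06 million.
Labor force = 114.90 + 8.06 = 122.96 million.
Not in labor force = 1.73 + 10.85 + 3.60 + 39.72 + 8.08 = 63.98 million (those not working and not actively searching are outside the labor force — including those who want a job but have given up searching).
Civilian working-age population = 122.96 + 63.98 = 186.94 million.
Unemployment rate = 8.06 / 122.96 = 6.55%.
Labor force participation rate = 122.96 / 186.94 = 65.78%.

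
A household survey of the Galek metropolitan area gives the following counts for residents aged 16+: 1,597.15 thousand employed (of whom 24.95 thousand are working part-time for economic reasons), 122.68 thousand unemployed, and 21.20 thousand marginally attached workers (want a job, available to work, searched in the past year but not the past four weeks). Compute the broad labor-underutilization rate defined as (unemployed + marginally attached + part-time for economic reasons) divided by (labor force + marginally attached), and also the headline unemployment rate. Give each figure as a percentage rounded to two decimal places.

Labor force = 1,597.15 + 122.68 = 1,719.83 thousand.
Numerator = 122.68 + 21.20 + 24.95 = 168.83 thousand.
Denominator = 1,719.83 + 21.20 = 1,741.03 thousand.
Broad rate = 168.83 / 1,741.03 = 9.70%.
Headline unemployment rate = 122.68 / 1,719.83 = 7.13%.

Broad underutilization rate ≈ 9.70%; headline unemployment rate ≈ 7.13%.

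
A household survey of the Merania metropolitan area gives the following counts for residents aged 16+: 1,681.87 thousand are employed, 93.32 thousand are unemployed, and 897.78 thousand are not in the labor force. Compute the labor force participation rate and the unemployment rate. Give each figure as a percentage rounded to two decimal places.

Labor force participation rate ≈ 66.41%; unemployment rate ≈ 5.26%.

Labor force = employed + unemployed = 1,681.87 + 93.32 = 1,775.19 thousand.
Working-age population = 1,775.19 + 897.78 = 2,672.97 thousand.
Unemployment rate = 93.32 / 1,775.19 = 5.26%.
Labor force participation rate = 1,775.19 / 2,672.97 = 66.41%.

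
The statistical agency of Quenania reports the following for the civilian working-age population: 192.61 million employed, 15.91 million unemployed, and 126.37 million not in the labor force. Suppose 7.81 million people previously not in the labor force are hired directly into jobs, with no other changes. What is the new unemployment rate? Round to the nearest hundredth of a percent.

New unemployment rate ≈ 7.35%.

Initially, labor force = 192.61 + 15.91 = 208.52 million, so u = 15.91/208.52 = 7.63%.
After the change, employed and labor force both rise by 7.81; unemployed unchanged → E = 200.42, U = 15.91, labor force = 216.33 million.
New unemployment rate = 15.91 / 216.33 = 7.35%.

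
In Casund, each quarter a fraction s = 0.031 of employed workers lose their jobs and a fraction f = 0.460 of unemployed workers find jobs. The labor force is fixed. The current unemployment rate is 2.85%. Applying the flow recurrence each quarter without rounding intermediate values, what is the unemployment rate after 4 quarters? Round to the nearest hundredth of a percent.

Unemployment rate after four quarters ≈ 6.08%.

With a fixed labor force, u_{t+1} = u_t + s·(1−u_t) − f·u_t = u_t·(1−s−f) + s.
Here 1−s−f = 0.509 and s = 0.031.
u_1 = 0.028500 × 0.509 + 0.031 = 0.045506.
u_2 = 0.045506 × 0.509 + 0.031 = 0.054163.
u_3 = 0.054163 × 0.509 + 0.031 = 0.058569.
u_4 = 0.058569 × 0.509 + 0.031 = 0.060812.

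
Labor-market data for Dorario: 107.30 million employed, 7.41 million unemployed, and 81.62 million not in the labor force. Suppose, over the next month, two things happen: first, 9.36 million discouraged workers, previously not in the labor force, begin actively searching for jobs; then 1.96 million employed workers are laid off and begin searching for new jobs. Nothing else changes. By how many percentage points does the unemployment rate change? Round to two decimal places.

The unemployment rate changes by +8.64 percentage points.

Initially, labor force = 107.30 + 7.41 = 114.71 million, so u = 7.41/114.71 = 6.46%.
After the first change, unemployed and labor force both rise by 9.36 → E = 107.30, U = 16.77, labor force = 124.07 million.
After the second change, employed falls and unemployed rises by 1.96; labor force unchanged → E = 105.34, U = 18.73, labor force = 124.07 million.
New unemployment rate = 18.73 / 124.07 = 15.10%.
Change = 15.10% − 6.46% = +8.64 percentage points.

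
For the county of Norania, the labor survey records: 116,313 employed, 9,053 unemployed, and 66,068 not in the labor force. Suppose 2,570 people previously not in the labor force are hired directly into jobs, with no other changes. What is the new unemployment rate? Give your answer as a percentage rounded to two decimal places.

New unemployment rate ≈ 7.08%.

Initially, labor force = 116,313 + 9,053 = 125,366, so u = 9,053/125,366 = 7.22%.
After the change, employed and labor force both rise by 2,570; unemployed unchanged → E = 118,883, U = 9,053, labor force = 127,936.
New unemployment rate = 9,053 / 127,936 = 7.08%.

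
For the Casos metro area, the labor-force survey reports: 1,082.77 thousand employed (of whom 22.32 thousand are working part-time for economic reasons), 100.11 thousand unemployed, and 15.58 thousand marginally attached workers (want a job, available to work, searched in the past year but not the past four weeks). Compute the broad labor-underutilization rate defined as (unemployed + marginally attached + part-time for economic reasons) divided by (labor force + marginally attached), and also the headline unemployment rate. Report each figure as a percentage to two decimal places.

Broad underutilization rate ≈ 11.52%; headline unemployment rate ≈ 8.46%.

Labor force = 1,082.77 + 100.11 = 1,182.88 thousand.
Numerator = 100.11 + 15.58 + 22.32 = 138.01 thousand.
Denominator = 1,182.88 + 15.58 = 1,198.46 thousand.
Broad rate = 138.01 / 1,198.46 = 11.52%.
Headline unemployment rate = 100.11 / 1,182.88 = 8.46%.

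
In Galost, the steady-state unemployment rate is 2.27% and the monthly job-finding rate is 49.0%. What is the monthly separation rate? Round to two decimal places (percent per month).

Separation rate ≈ 1.14% per month.

From u* = s/(s+f): s = u·f/(1−u).
s = 0.0227 × 49.0 / (1 − 0.0227) = 1.1123 / 0.9773 ≈ 1.14% per month.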